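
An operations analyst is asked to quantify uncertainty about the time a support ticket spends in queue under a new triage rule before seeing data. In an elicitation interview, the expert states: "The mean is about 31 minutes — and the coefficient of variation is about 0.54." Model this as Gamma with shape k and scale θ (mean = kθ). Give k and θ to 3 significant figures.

k ≈ 3.43, θ ≈ 9.04

For Gamma(k, scale θ): mean = kθ, variance = kθ², so CV = 1/√k.
CV = 0.54, hence k = 1/CV² = 3.43.
Then θ = mean/k = 31/3.43 = 9.04.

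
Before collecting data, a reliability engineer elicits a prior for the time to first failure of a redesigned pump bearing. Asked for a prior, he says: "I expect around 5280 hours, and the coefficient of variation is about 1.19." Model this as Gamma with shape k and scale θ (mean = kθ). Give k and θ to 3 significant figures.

For Gamma(k, scale θ): mean = kθ, variance = kθ², so CV = 1/√k.
CV = 1.19, hence k = 1/CV² = 0.706.
Then θ = mean/k = 5280/0.706 = 7480.

k ≈ 0.706, θ ≈ 7480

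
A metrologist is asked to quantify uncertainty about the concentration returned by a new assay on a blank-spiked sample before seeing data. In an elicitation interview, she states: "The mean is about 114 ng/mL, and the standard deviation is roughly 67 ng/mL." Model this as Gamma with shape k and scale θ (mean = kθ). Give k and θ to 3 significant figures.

k ≈ 2.9, θ ≈ 39.4

For Gamma(k, scale θ): mean = kθ, variance = kθ², so CV = 1/√k.
CV = SD/mean = 67/114 = 0.5877, hence k = 1/CV² = 2.9.
Then θ = mean/k = 114/2.9 = 39.4.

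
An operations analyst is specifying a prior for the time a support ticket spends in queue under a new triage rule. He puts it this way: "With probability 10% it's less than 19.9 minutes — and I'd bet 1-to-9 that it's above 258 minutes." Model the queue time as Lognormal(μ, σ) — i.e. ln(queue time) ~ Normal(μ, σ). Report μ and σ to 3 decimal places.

μ ≈ 4.272, σ ≈ 1.000

If T ~ Lognormal(μ,σ) then ln T ~ Normal(μ,σ), so the p-quantile of ln T is μ + z_p·σ.
ln(19.9) = 2.991 and ln(258) = 5.553; z_{0.1} = -1.282, z_{0.9} = 1.282.
σ = (5.553 − 2.991)/(1.282 − (-1.282)) = 1.000.
μ = 2.991 − (-1.282)·1.000 = 4.272.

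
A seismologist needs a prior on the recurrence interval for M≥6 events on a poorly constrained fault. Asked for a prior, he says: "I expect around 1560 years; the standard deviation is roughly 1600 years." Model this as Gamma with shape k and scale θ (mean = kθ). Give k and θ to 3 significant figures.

k ≈ 0.951, θ ≈ 1640

For Gamma(k, scale θ): mean = kθ, variance = kθ², so CV = 1/√k.
CV = SD/mean = 1600/1560 = 1.026, hence k = 1/CV² = 0.951.
Then θ = mean/k = 1560/0.951 = 1640.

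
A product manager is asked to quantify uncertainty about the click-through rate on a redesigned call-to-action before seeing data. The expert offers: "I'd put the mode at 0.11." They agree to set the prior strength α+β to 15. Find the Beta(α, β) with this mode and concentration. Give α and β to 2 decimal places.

For α,β > 1 the Beta mode is (α−1)/(α+β−2). With α+β = 15, the mode is (α−1)/13.
Set (α−1)/13 = 0.11 → α = 1 + 0.11·13 = 2.43.
β = 15 − α = 12.57.

α = 2.43, β = 12.57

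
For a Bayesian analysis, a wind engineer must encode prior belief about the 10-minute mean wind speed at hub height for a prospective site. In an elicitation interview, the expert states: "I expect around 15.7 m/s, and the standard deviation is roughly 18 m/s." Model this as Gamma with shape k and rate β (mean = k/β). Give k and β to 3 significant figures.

For Gamma(k, rate β): mean = k/β, variance = k/β², so CV = 1/√k.
CV = SD/mean = 18/15.7 = 1.146, hence k = 1/CV² = 0.761.
Then β = k/mean = 0.761/15.7 = 0.0485.

k ≈ 0.761, β ≈ 0.0485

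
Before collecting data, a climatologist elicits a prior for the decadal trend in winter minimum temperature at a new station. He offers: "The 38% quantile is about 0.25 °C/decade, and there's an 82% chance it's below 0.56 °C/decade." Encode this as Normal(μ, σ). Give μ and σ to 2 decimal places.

μ = 0.33, σ = 0.25

For Normal(μ,σ), the p-quantile is μ + z_p·σ. Here z_{0.38} = -0.3055, z_{0.82} = 0.9154.
So 0.25 = μ − 0.3055σ and 0.56 = μ + 0.9154σ.
Subtracting: σ = (0.56 − 0.25)/(0.9154 − (-0.3055)) = 0.25.
Then μ = 0.25 − (-0.3055)·0.25 = 0.33.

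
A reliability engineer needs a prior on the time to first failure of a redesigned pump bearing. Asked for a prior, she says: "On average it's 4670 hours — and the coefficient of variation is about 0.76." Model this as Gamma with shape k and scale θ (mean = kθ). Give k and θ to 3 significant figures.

k ≈ 1.73, θ ≈ 2700

For Gamma(k, scale θ): mean = kθ, variance = kθ², so CV = 1/√k.
CV = 0.76, hence k = 1/CV² = 1.73.
Then θ = mean/k = 4670/1.73 = 2700.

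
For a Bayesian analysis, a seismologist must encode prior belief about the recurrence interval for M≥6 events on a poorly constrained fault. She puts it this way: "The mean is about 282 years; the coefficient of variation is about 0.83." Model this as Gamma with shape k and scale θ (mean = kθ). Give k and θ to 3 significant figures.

For Gamma(k, scale θ): mean = kθ, variance = kθ², so CV = 1/√k.
CV = 0.83, hence k = 1/CV² = 1.45.
Then θ = mean/k = 282/1.45 = 194.

k ≈ 1.45, θ ≈ 194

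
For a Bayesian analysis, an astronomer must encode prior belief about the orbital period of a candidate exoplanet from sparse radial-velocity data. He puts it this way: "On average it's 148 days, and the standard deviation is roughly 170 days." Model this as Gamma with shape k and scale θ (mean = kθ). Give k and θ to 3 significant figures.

k ≈ 0.758, θ ≈ 195

For Gamma(k, scale θ): mean = kθ, variance = kθ², so CV = 1/√k.
CV = SD/mean = 170/148 = 1.149, hence k = 1/CV² = 0.758.
Then θ = mean/k = 148/0.758 = 195.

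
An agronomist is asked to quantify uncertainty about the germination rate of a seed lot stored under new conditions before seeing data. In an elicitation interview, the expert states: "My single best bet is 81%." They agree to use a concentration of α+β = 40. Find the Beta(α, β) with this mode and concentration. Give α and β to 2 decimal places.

α = 31.78, β = 8.22

For α,β > 1 the Beta mode is (α−1)/(α+β−2). With α+β = 40, the mode is (α−1)/38.
Set (α−1)/38 = 0.81 → α = 1 + 0.81·38 = 31.78.
β = 40 − α = 8.22.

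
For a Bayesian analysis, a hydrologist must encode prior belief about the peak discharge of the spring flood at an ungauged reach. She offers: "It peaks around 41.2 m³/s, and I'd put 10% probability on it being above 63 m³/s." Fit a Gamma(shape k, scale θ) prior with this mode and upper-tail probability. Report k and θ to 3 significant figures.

Gamma(k,θ) with k>1 has mode (k−1)θ, so θ = 41.2/(k−1).
Need P(X < 63) = 0.9 with θ tied to k this way. Start at k = 2, θ = 41.2: P(X<63) ≈ 0.452.
Too low — raise k to concentrate. Iterating converges to k ≈ 11.3.
Then θ = 41.2/(11.3−1) ≈ 3.98.

k ≈ 11.3, θ ≈ 3.98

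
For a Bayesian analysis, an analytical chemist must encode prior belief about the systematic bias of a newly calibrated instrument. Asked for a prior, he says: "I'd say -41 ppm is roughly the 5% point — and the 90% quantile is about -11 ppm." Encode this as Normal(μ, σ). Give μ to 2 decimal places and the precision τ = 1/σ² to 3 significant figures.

μ = -24.14, τ = 0.00952

The p-quantile of Normal(μ,σ) is μ + z_p·σ, with z_{0.05} = -1.645 and z_{0.9} = 1.282.
Eliminate σ: μ = (z₂·x₁ − z₁·x₂)/(z₂ − z₁) = (1.282·-41 − (-1.645)·-11)/2.926 = -24.14.
Then σ = (x₂ − x₁)/(z₂ − z₁) = (-11 − -41)/2.926 = 10.25.
Precision τ = 1/σ² = 1/10.25² = 0.00952.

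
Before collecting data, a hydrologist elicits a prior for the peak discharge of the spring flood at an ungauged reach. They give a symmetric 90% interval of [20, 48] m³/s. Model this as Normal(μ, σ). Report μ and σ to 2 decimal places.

A symmetric 90% interval runs μ ± z·σ with z = 1.645.
Half-width = 14, so σ = 14/1.645 = 8.51.
μ is the interval midpoint, 34.00.

μ = 34.00, σ = 8.51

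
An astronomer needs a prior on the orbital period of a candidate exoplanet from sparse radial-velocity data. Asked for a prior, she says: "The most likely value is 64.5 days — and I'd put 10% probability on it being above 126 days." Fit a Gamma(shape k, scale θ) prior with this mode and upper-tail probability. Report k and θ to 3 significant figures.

Gamma(k,θ) with k>1 has mode (k−1)θ, so θ = 64.5/(k−1).
Need P(X < 126) = 0.9 with θ tied to k this way. Start at k = 2, θ = 64.5: P(X<126) ≈ 0.581.
Too low — raise k to concentrate. Iterating converges to k ≈ 5.27.
Then θ = 64.5/(5.27−1) ≈ 15.1.

k ≈ 5.27, θ ≈ 15.1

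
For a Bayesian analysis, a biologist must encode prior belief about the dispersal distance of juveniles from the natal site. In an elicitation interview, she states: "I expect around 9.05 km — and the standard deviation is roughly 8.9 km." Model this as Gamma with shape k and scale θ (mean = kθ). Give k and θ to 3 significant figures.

For Gamma(k, scale θ): mean = kθ, variance = kθ², so CV = 1/√k.
CV = SD/mean = 8.9/9.05 = 0.9834, hence k = 1/CV² = 1.03.
Then θ = mean/k = 9.05/1.03 = 8.75.

k ≈ 1.03, θ ≈ 8.75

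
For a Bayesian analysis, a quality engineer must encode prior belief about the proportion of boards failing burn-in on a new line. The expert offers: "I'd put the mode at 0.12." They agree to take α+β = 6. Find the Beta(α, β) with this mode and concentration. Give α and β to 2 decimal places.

For α,β > 1 the Beta mode is (α−1)/(α+β−2). With α+β = 6, the mode is (α−1)/4.
Set (α−1)/4 = 0.12 → α = 1 + 0.12·4 = 1.48.
β = 6 − α = 4.52.

α = 1.48, β = 4.52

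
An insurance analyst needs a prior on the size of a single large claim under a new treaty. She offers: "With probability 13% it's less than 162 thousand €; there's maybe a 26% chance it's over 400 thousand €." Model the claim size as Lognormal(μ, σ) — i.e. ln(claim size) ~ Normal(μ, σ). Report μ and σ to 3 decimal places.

If T ~ Lognormal(μ,σ) then ln T ~ Normal(μ,σ), so the p-quantile of ln T is μ + z_p·σ.
ln(162) = 5.088 and ln(400) = 5.991; z_{0.13} = -1.126, z_{0.74} = 0.6433.
σ = (5.991 − 5.088)/(0.6433 − (-1.126)) = 0.511.
μ = 5.088 − (-1.126)·0.511 = 5.663.

μ ≈ 5.663, σ ≈ 0.511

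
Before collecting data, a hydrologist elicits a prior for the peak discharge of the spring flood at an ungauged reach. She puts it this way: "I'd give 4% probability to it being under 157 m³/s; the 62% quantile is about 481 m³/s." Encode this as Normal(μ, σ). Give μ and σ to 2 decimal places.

μ = 432.86, σ = 157.57

For Normal(μ,σ), the p-quantile is μ + z_p·σ. Here z_{0.04} = -1.751, z_{0.62} = 0.3055.
So 157 = μ − 1.751σ and 481 = μ + 0.3055σ.
Subtracting: σ = (481 − 157)/(0.3055 − (-1.751)) = 157.57.
Then μ = 157 − (-1.751)·157.57 = 432.86.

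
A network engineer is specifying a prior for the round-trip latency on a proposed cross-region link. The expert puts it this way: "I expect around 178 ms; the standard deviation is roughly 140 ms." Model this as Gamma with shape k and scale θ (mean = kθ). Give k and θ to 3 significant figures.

k ≈ 1.62, θ ≈ 110

For Gamma(k, scale θ): mean = kθ, variance = kθ², so CV = 1/√k.
CV = SD/mean = 140/178 = 0.7865, hence k = 1/CV² = 1.62.
Then θ = mean/k = 178/1.62 = 110.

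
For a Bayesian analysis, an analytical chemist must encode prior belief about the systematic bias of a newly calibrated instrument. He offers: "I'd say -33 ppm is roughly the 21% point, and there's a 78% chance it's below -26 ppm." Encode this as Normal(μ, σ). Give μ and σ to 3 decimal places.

The p-quantile of Normal(μ,σ) is μ + z_p·σ, with z_{0.21} = -0.8064 and z_{0.78} = 0.7722.
Eliminate σ: μ = (z₂·x₁ − z₁·x₂)/(z₂ − z₁) = (0.7722·-33 − (-0.8064)·-26)/1.579 = -29.424.
Then σ = (x₂ − x₁)/(z₂ − z₁) = (-26 − -33)/1.579 = 4.434.

μ = -29.424, σ = 4.434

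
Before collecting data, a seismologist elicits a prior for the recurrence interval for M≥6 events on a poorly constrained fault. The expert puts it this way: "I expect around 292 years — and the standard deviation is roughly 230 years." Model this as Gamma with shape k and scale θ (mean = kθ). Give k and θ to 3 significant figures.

For Gamma(k, scale θ): mean = kθ, variance = kθ², so CV = 1/√k.
CV = SD/mean = 230/292 = 0.7877, hence k = 1/CV² = 1.61.
Then θ = mean/k = 292/1.61 = 181.

k ≈ 1.61, θ ≈ 181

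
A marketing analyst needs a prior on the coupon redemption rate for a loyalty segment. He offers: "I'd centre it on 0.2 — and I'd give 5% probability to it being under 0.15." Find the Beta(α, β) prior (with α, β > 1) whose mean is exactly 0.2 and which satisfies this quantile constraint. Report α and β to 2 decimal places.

With mean 0.2 fixed, write α = 0.2s, β = 0.8s where s = α+β.
Need P(θ < 0.15) = 0.05 under Beta(0.2s, 0.8s). Normal approximation: (q−m)/√(m(1−m)/s) ≈ z_{0.05} = -1.64, so s ≈ 0.2·0.8·(-1.64)²/(0.15−0.2)² = 173.2.
At s = 173.2: P(θ<0.15) ≈ 0.042. Adjusting to match 0.05 gives s ≈ 157.66.
So α = 0.2·157.66 ≈ 31.53, β = 0.8·157.66 ≈ 126.13.

α ≈ 31.53, β ≈ 126.13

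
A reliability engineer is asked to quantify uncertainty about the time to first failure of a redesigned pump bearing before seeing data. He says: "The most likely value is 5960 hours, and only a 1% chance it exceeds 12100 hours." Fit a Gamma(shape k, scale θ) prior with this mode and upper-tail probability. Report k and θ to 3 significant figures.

k ≈ 10.8, θ ≈ 610

Gamma(k,θ) with k>1 has mode (k−1)θ, so θ = 5960/(k−1).
Need P(X < 12100) = 0.99 with θ tied to k this way. Start at k = 2, θ = 5960: P(X<12100) ≈ 0.602.
Too low — raise k to concentrate. Iterating converges to k ≈ 10.8.
Then θ = 5960/(10.8−1) ≈ 610.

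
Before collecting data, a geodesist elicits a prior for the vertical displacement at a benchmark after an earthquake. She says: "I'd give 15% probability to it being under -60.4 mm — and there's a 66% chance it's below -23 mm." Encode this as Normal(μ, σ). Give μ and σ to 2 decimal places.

μ = -33.65, σ = 25.81

For Normal(μ,σ), the p-quantile is μ + z_p·σ. Here z_{0.15} = -1.036, z_{0.66} = 0.4125.
So -60.4 = μ − 1.036σ and -23 = μ + 0.4125σ.
Subtracting: σ = (-23 − -60.4)/(0.4125 − (-1.036)) = 25.81.
Then μ = -60.4 − (-1.036)·25.81 = -33.65.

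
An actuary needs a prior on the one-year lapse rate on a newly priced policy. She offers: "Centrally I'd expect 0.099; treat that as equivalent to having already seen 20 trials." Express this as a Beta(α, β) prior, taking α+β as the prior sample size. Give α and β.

Under the effective-sample-size interpretation, Beta(α, β) has prior mean α/(α+β) and prior sample size α+β.
So α+β = 20 and α/(α+β) = 0.099, giving α = 0.099·20 = 1.98 and β = 20 − 1.98 = 18.02.

α = 1.98, β = 18.02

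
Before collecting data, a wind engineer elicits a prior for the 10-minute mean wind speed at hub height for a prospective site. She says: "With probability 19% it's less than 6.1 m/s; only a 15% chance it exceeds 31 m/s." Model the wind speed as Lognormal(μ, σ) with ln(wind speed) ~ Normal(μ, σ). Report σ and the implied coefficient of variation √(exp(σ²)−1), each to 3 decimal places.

If T ~ Lognormal(μ,σ) then ln T ~ Normal(μ,σ), so the p-quantile of ln T is μ + z_p·σ.
ln(6.1) = 1.808 and ln(31) = 3.434; z_{0.19} = -0.8779, z_{0.85} = 1.036.
σ = (3.434 − 1.808)/(1.036 − (-0.8779)) = 0.849.
μ = 1.808 − (-0.8779)·0.849 = 2.554.
CV = √(exp(σ²)−1) = √(exp(0.7212)−1) = 1.028.

σ ≈ 0.849, CV ≈ 1.028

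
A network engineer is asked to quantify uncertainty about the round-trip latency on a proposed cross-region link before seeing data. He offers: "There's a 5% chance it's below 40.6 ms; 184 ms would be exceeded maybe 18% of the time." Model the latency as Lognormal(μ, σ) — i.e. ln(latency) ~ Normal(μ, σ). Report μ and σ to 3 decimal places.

μ ≈ 4.675, σ ≈ 0.590

If T ~ Lognormal(μ,σ) then ln T ~ Normal(μ,σ), so the p-quantile of ln T is μ + z_p·σ.
ln(40.6) = 3.704 and ln(184) = 5.215; z_{0.05} = -1.645, z_{0.82} = 0.9154.
σ = (5.215 − 3.704)/(0.9154 − (-1.645)) = 0.590.
μ = 3.704 − (-1.645)·0.590 = 4.675.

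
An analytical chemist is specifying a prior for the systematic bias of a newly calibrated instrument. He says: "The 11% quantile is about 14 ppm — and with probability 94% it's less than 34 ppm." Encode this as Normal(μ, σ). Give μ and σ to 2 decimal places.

The p-quantile of Normal(μ,σ) is μ + z_p·σ, with z_{0.11} = -1.227 and z_{0.94} = 1.555.
Eliminate σ: μ = (z₂·x₁ − z₁·x₂)/(z₂ − z₁) = (1.555·14 − (-1.227)·34)/2.781 = 22.82.
Then σ = (x₂ − x₁)/(z₂ − z₁) = (34 − 14)/2.781 = 7.19.

μ = 22.82, σ = 7.19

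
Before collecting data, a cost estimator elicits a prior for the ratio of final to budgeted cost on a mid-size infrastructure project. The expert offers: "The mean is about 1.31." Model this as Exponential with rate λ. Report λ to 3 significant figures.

λ ≈ 0.763

Exponential mean = 1/λ, so λ = 1/1.31 = 0.763.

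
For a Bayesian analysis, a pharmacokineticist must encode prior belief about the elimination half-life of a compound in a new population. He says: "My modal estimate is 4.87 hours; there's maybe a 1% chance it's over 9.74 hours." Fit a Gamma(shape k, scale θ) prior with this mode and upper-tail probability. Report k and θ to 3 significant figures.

Gamma(k,θ) with k>1 has mode (k−1)θ, so θ = 4.87/(k−1).
Need P(X < 9.74) = 0.99 with θ tied to k this way. Start at k = 2, θ = 4.87: P(X<9.74) ≈ 0.594.
Too low — raise k to concentrate. Iterating converges to k ≈ 11.2.
Then θ = 4.87/(11.2−1) ≈ 0.476.

k ≈ 11.2, θ ≈ 0.476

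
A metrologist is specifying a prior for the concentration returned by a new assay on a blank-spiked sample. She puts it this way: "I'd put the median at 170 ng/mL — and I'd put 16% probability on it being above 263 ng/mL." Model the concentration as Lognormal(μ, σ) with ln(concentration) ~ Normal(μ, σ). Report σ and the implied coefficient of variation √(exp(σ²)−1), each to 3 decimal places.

If T ~ Lognormal(μ,σ) then ln T ~ Normal(μ,σ), so the p-quantile of ln T is μ + z_p·σ.
ln(170) = 5.136 and ln(263) = 5.572; z_{0.5} = 0, z_{0.84} = 0.9945.
σ = (5.572 − 5.136)/(0.9945 − (0)) = 0.439.
μ = 5.136 − (0)·0.439 = 5.136.
CV = √(exp(σ²)−1) = √(exp(0.1925)−1) = 0.461.

σ ≈ 0.439, CV ≈ 0.461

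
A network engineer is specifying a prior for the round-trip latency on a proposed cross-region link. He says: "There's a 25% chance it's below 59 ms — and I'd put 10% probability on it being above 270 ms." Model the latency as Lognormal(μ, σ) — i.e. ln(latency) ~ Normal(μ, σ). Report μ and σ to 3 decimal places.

μ ≈ 4.602, σ ≈ 0.778

If T ~ Lognormal(μ,σ) then ln T ~ Normal(μ,σ), so the p-quantile of ln T is μ + z_p·σ.
ln(59) = 4.078 and ln(270) = 5.598; z_{0.25} = -0.6745, z_{0.9} = 1.282.
σ = (5.598 − 4.078)/(1.282 − (-0.6745)) = 0.778.
μ = 4.078 − (-0.6745)·0.778 = 4.602.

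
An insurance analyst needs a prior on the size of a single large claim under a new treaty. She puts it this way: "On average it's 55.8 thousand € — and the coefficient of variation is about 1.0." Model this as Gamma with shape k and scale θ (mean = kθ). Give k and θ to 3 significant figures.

For Gamma(k, scale θ): mean = kθ, variance = kθ², so CV = 1/√k.
CV = 1.0, hence k = 1/CV² = 1.
Then θ = mean/k = 55.8/1 = 55.8.

k ≈ 1, θ ≈ 55.8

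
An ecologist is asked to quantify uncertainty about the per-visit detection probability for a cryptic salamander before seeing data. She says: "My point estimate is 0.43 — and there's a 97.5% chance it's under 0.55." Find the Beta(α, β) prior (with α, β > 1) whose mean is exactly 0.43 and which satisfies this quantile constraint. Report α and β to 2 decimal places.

With mean 0.43 fixed, write α = 0.43s, β = 0.57s where s = α+β.
Need P(θ < 0.55) = 0.975 under Beta(0.43s, 0.57s). Normal approximation: (q−m)/√(m(1−m)/s) ≈ z_{0.975} = 1.96, so s ≈ 0.43·0.57·(1.96)²/(0.55−0.43)² = 65.4.
At s = 65.4: P(θ<0.55) ≈ 0.974. Adjusting to match 0.975 gives s ≈ 66.17.
So α = 0.43·66.17 ≈ 28.45, β = 0.57·66.17 ≈ 37.72.

α ≈ 28.45, β ≈ 37.72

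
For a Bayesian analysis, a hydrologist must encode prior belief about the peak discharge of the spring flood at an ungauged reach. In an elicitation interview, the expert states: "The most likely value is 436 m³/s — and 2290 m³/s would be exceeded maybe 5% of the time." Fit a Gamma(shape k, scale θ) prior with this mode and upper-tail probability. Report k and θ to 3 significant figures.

Gamma(k,θ) with k>1 has mode (k−1)θ, so θ = 436/(k−1).
Need P(X < 2290) = 0.95 with θ tied to k this way. Start at k = 2, θ = 436: P(X<2290) ≈ 0.967.
Too high — lower k to spread out. Iterating converges to k ≈ 1.86.
Then θ = 436/(1.86−1) ≈ 507.

k ≈ 1.86, θ ≈ 507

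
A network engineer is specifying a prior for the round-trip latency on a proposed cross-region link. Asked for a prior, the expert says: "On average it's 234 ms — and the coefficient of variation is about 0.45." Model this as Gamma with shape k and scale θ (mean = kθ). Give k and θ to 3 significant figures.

k ≈ 4.94, θ ≈ 47.4

For Gamma(k, scale θ): mean = kθ, variance = kθ², so CV = 1/√k.
CV = 0.45, hence k = 1/CV² = 4.94.
Then θ = mean/k = 234/4.94 = 47.4.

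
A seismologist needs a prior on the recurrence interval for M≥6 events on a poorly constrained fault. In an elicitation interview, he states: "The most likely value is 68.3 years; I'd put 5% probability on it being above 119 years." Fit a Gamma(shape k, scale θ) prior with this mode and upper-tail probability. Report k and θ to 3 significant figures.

Gamma(k,θ) with k>1 has mode (k−1)θ, so θ = 68.3/(k−1).
Need P(X < 119) = 0.95 with θ tied to k this way. Start at k = 2, θ = 68.3: P(X<119) ≈ 0.520.
Too low — raise k to concentrate. Iterating converges to k ≈ 10.1.
Then θ = 68.3/(10.1−1) ≈ 7.55.

k ≈ 10.1, θ ≈ 7.55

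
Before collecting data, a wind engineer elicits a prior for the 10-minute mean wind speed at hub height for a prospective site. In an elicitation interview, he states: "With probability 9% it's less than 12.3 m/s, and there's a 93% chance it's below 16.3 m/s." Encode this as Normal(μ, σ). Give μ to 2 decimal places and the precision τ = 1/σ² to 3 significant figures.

For Normal(μ,σ), the p-quantile is μ + z_p·σ. Here z_{0.09} = -1.341, z_{0.93} = 1.476.
So 12.3 = μ − 1.341σ and 16.3 = μ + 1.476σ.
Subtracting: σ = (16.3 − 12.3)/(1.476 − (-1.341)) = 1.42.
Then μ = 12.3 − (-1.341)·1.42 = 14.20.
Precision τ = 1/σ² = 1/1.42² = 0.496.

μ = 14.20, τ = 0.496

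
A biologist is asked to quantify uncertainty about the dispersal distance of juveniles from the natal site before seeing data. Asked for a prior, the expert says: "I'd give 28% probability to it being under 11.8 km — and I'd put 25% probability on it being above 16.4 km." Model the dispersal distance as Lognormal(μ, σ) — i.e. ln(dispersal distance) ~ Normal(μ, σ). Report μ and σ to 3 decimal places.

If T ~ Lognormal(μ,σ) then ln T ~ Normal(μ,σ), so the p-quantile of ln T is μ + z_p·σ.
ln(11.8) = 2.468 and ln(16.4) = 2.797; z_{0.28} = -0.5828, z_{0.75} = 0.6745.
σ = (2.797 − 2.468)/(0.6745 − (-0.5828)) = 0.262.
μ = 2.468 − (-0.5828)·0.262 = 2.621.

μ ≈ 2.621, σ ≈ 0.262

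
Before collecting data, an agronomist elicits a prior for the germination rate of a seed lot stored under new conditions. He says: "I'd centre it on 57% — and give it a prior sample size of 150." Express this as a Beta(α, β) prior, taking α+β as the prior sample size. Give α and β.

α = 85.5, β = 64.5

Under the effective-sample-size interpretation, Beta(α, β) has prior mean α/(α+β) and prior sample size α+β.
So α+β = 150 and α/(α+β) = 0.57, giving α = 0.57·150 = 85.5 and β = 150 − 85.5 = 64.5.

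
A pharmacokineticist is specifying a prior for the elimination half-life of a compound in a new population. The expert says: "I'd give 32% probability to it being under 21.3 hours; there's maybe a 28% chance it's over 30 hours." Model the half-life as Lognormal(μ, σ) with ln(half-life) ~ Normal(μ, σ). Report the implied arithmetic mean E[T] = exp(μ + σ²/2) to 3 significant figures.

E[T] ≈ 26.2 hours

If T ~ Lognormal(μ,σ) then ln T ~ Normal(μ,σ), so the p-quantile of ln T is μ + z_p·σ.
ln(21.3) = 3.059 and ln(30) = 3.401; z_{0.32} = -0.4677, z_{0.72} = 0.5828.
σ = (3.401 − 3.059)/(0.5828 − (-0.4677)) = 0.326.
μ = 3.059 − (-0.4677)·0.326 = 3.211.
E[T] = exp(μ + σ²/2) = exp(3.211 + 0.0531) = 26.2 hours.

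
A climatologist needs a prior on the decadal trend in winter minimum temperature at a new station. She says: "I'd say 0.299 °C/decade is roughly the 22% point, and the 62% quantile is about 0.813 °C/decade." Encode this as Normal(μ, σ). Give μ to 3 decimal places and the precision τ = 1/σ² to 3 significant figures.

μ = 0.667, τ = 4.4

For Normal(μ,σ), the p-quantile is μ + z_p·σ. Here z_{0.22} = -0.7722, z_{0.62} = 0.3055.
So 0.299 = μ − 0.7722σ and 0.813 = μ + 0.3055σ.
Subtracting: σ = (0.813 − 0.299)/(0.3055 − (-0.7722)) = 0.477.
Then μ = 0.299 − (-0.7722)·0.477 = 0.667.
Precision τ = 1/σ² = 1/0.477² = 4.4.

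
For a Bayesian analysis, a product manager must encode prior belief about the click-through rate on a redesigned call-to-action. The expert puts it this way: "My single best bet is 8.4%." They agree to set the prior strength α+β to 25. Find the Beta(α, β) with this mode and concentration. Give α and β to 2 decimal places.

For α,β > 1 the Beta mode is (α−1)/(α+β−2). With α+β = 25, the mode is (α−1)/23.
Set (α−1)/23 = 0.084 → α = 1 + 0.084·23 = 2.93.
β = 25 − α = 22.07.

α = 2.93, β = 22.07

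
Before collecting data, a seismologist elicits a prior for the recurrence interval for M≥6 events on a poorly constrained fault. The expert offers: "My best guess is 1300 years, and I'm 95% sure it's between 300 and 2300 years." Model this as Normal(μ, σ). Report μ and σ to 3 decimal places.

A symmetric 95% interval runs μ ± z·σ with z = 1.96.
Half-width = 1000, so σ = 1000/1.96 = 510.213.
μ is the stated best guess, 1300.000.

μ = 1300.000, σ = 510.213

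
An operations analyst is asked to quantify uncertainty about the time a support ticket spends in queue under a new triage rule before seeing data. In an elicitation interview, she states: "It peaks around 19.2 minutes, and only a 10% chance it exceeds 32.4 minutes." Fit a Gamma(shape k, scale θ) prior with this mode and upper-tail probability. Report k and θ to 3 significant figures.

k ≈ 7.91, θ ≈ 2.78

Gamma(k,θ) with k>1 has mode (k−1)θ, so θ = 19.2/(k−1).
Need P(X < 32.4) = 0.9 with θ tied to k this way. Start at k = 2, θ = 19.2: P(X<32.4) ≈ 0.503.
Too low — raise k to concentrate. Iterating converges to k ≈ 7.91.
Then θ = 19.2/(7.91−1) ≈ 2.78.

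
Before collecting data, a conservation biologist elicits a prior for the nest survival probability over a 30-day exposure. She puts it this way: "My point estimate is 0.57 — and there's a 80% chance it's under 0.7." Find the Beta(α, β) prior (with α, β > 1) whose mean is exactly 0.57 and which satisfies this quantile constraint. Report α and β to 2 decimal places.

With mean 0.57 fixed, write α = 0.57s, β = 0.43s where s = α+β.
Need P(θ < 0.7) = 0.8 under Beta(0.57s, 0.43s). Normal approximation: (q−m)/√(m(1−m)/s) ≈ z_{0.8} = 0.842, so s ≈ 0.57·0.43·(0.842)²/(0.7−0.57)² = 10.3.
At s = 10.3: P(θ<0.7) ≈ 0.797. Adjusting to match 0.8 gives s ≈ 10.55.
So α = 0.57·10.55 ≈ 6.01, β = 0.43·10.55 ≈ 4.54.

α ≈ 6.01, β ≈ 4.54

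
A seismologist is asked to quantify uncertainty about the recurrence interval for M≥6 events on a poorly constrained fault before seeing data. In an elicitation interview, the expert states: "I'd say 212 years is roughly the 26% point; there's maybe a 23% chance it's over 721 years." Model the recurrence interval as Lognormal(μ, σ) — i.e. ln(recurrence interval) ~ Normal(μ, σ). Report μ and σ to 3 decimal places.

If T ~ Lognormal(μ,σ) then ln T ~ Normal(μ,σ), so the p-quantile of ln T is μ + z_p·σ.
ln(212) = 5.357 and ln(721) = 6.581; z_{0.26} = -0.6433, z_{0.77} = 0.7388.
σ = (6.581 − 5.357)/(0.7388 − (-0.6433)) = 0.886.
μ = 5.357 − (-0.6433)·0.886 = 5.926.

μ ≈ 5.926, σ ≈ 0.886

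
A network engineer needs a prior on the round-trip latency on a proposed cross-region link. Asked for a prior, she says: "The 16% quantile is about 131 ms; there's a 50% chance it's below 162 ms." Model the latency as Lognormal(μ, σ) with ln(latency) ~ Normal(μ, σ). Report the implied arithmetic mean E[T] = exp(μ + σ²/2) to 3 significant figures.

E[T] ≈ 166 ms

If T ~ Lognormal(μ,σ) then ln T ~ Normal(μ,σ), so the p-quantile of ln T is μ + z_p·σ.
ln(131) = 4.875 and ln(162) = 5.088; z_{0.16} = -0.9945, z_{0.5} = 0.
σ = (5.088 − 4.875)/(0 − (-0.9945)) = 0.214.
μ = 4.875 − (-0.9945)·0.214 = 5.088.
E[T] = exp(μ + σ²/2) = exp(5.088 + 0.0228) = 166 ms.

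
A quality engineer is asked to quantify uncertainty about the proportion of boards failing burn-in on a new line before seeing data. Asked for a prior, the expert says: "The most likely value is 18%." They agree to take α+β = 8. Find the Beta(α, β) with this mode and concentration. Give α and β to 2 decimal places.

For α,β > 1 the Beta mode is (α−1)/(α+β−2). With α+β = 8, the mode is (α−1)/6.
Set (α−1)/6 = 0.18 → α = 1 + 0.18·6 = 2.08.
β = 8 − α = 5.92.

α = 2.08, β = 5.92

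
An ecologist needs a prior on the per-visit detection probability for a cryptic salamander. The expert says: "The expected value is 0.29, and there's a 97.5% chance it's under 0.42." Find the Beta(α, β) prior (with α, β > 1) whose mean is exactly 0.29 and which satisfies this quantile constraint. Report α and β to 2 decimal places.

α ≈ 14.88, β ≈ 36.44

With mean 0.29 fixed, write α = 0.29s, β = 0.71s where s = α+β.
Need P(θ < 0.42) = 0.975 under Beta(0.29s, 0.71s). Normal approximation: (q−m)/√(m(1−m)/s) ≈ z_{0.975} = 1.96, so s ≈ 0.29·0.71·(1.96)²/(0.42−0.29)² = 46.8.
At s = 46.8: P(θ<0.42) ≈ 0.970. Adjusting to match 0.975 gives s ≈ 51.32.
So α = 0.29·51.32 ≈ 14.88, β = 0.71·51.32 ≈ 36.44.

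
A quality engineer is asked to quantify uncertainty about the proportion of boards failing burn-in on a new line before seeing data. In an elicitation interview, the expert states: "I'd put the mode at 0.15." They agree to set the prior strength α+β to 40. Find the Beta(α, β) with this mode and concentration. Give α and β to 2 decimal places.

α = 6.70, β = 33.30

For α,β > 1 the Beta mode is (α−1)/(α+β−2). With α+β = 40, the mode is (α−1)/38.
Set (α−1)/38 = 0.15 → α = 1 + 0.15·38 = 6.70.
β = 40 − α = 33.30.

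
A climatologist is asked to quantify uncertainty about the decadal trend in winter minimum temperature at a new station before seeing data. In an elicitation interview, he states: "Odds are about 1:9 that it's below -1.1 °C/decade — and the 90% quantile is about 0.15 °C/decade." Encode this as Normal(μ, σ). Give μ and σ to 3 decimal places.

μ = -0.475, σ = 0.488

The p-quantile of Normal(μ,σ) is μ + z_p·σ, with z_{0.1} = -1.282 and z_{0.9} = 1.282.
Eliminate σ: μ = (z₂·x₁ − z₁·x₂)/(z₂ − z₁) = (1.282·-1.1 − (-1.282)·0.15)/2.563 = -0.475.
Then σ = (x₂ − x₁)/(z₂ − z₁) = (0.15 − -1.1)/2.563 = 0.488.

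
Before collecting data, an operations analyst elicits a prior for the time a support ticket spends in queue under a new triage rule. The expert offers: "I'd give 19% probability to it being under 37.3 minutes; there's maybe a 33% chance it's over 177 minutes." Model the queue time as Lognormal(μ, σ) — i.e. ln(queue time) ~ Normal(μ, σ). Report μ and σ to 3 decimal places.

μ ≈ 4.656, σ ≈ 1.182

If T ~ Lognormal(μ,σ) then ln T ~ Normal(μ,σ), so the p-quantile of ln T is μ + z_p·σ.
ln(37.3) = 3.619 and ln(177) = 5.176; z_{0.19} = -0.8779, z_{0.67} = 0.4399.
σ = (5.176 − 3.619)/(0.4399 − (-0.8779)) = 1.182.
μ = 3.619 − (-0.8779)·1.182 = 4.656.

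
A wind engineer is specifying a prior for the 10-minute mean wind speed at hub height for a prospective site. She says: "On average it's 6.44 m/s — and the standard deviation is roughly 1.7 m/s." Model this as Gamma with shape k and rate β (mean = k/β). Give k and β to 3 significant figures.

For Gamma(k, rate β): mean = k/β, variance = k/β², so CV = 1/√k.
CV = SD/mean = 1.7/6.44 = 0.264, hence k = 1/CV² = 14.4.
Then β = k/mean = 14.4/6.44 = 2.23.

k ≈ 14.4, β ≈ 2.23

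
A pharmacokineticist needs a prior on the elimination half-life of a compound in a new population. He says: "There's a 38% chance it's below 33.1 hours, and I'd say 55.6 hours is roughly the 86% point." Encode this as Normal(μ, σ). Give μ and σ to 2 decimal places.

The p-quantile of Normal(μ,σ) is μ + z_p·σ, with z_{0.38} = -0.3055 and z_{0.86} = 1.08.
Eliminate σ: μ = (z₂·x₁ − z₁·x₂)/(z₂ − z₁) = (1.08·33.1 − (-0.3055)·55.6)/1.386 = 38.06.
Then σ = (x₂ − x₁)/(z₂ − z₁) = (55.6 − 33.1)/1.386 = 16.24.

μ = 38.06, σ = 16.24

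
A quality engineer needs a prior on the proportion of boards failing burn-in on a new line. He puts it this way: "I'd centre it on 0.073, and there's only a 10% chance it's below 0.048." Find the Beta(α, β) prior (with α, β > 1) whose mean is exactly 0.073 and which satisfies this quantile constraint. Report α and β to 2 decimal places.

α ≈ 11.59, β ≈ 147.22

With mean 0.073 fixed, write α = 0.073s, β = 0.927s where s = α+β.
Need P(θ < 0.048) = 0.1 under Beta(0.073s, 0.927s). Normal approximation: (q−m)/√(m(1−m)/s) ≈ z_{0.1} = -1.28, so s ≈ 0.073·0.927·(-1.28)²/(0.048−0.073)² = 177.8.
At s = 177.8: P(θ<0.048) ≈ 0.086. Adjusting to match 0.1 gives s ≈ 158.81.
So α = 0.073·158.81 ≈ 11.59, β = 0.927·158.81 ≈ 147.22.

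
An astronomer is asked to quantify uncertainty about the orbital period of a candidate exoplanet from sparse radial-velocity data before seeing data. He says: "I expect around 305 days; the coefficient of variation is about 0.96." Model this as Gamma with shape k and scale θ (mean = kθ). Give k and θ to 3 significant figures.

For Gamma(k, scale θ): mean = kθ, variance = kθ², so CV = 1/√k.
CV = 0.96, hence k = 1/CV² = 1.09.
Then θ = mean/k = 305/1.09 = 281.

k ≈ 1.09, θ ≈ 281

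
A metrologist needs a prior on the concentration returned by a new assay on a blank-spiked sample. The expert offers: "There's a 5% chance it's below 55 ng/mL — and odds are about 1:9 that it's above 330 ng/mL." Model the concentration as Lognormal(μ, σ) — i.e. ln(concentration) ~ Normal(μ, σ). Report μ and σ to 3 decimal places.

μ ≈ 5.014, σ ≈ 0.612

If T ~ Lognormal(μ,σ) then ln T ~ Normal(μ,σ), so the p-quantile of ln T is μ + z_p·σ.
ln(55) = 4.007 and ln(330) = 5.799; z_{0.05} = -1.645, z_{0.9} = 1.282.
σ = (5.799 − 4.007)/(1.282 − (-1.645)) = 0.612.
μ = 4.007 − (-1.645)·0.612 = 5.014.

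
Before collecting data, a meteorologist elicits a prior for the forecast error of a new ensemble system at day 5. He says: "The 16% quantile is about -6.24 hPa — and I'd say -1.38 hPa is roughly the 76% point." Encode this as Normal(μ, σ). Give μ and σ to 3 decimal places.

The p-quantile of Normal(μ,σ) is μ + z_p·σ, with z_{0.16} = -0.9945 and z_{0.76} = 0.7063.
Eliminate σ: μ = (z₂·x₁ − z₁·x₂)/(z₂ − z₁) = (0.7063·-6.24 − (-0.9945)·-1.38)/1.701 = -3.398.
Then σ = (x₂ − x₁)/(z₂ − z₁) = (-1.38 − -6.24)/1.701 = 2.858.

μ = -3.398, σ = 2.858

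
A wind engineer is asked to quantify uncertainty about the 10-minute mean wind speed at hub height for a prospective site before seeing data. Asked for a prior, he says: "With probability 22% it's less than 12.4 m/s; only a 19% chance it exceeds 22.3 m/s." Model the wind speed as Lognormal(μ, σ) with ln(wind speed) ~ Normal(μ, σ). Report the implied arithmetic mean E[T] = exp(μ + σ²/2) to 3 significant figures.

E[T] ≈ 17.4 m/s

If T ~ Lognormal(μ,σ) then ln T ~ Normal(μ,σ), so the p-quantile of ln T is μ + z_p·σ.
ln(12.4) = 2.518 and ln(22.3) = 3.105; z_{0.22} = -0.7722, z_{0.81} = 0.8779.
σ = (3.105 − 2.518)/(0.8779 − (-0.7722)) = 0.356.
μ = 2.518 − (-0.7722)·0.356 = 2.792.
E[T] = exp(μ + σ²/2) = exp(2.792 + 0.0633) = 17.4 m/s.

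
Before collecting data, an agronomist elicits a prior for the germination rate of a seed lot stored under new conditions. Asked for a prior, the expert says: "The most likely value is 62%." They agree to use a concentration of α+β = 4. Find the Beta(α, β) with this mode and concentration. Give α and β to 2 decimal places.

α = 2.24, β = 1.76

For α,β > 1 the Beta mode is (α−1)/(α+β−2). With α+β = 4, the mode is (α−1)/2.
Set (α−1)/2 = 0.62 → α = 1 + 0.62·2 = 2.24.
β = 4 − α = 1.76.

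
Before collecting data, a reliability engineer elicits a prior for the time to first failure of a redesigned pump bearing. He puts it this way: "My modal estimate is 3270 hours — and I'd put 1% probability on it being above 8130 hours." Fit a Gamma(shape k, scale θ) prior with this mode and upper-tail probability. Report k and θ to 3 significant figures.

Gamma(k,θ) with k>1 has mode (k−1)θ, so θ = 3270/(k−1).
Need P(X < 8130) = 0.99 with θ tied to k this way. Start at k = 2, θ = 3270: P(X<8130) ≈ 0.710.
Too low — raise k to concentrate. Iterating converges to k ≈ 6.67.
Then θ = 3270/(6.67−1) ≈ 577.

k ≈ 6.67, θ ≈ 577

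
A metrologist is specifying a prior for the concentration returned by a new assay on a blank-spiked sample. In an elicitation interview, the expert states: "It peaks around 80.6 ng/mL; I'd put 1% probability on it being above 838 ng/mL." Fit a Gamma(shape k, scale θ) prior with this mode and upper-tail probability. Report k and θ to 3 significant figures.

k ≈ 1.56, θ ≈ 145

Gamma(k,θ) with k>1 has mode (k−1)θ, so θ = 80.6/(k−1).
Need P(X < 838) = 0.99 with θ tied to k this way. Start at k = 2, θ = 80.6: P(X<838) ≈ 1.000.
Too high — lower k to spread out. Iterating converges to k ≈ 1.56.
Then θ = 80.6/(1.56−1) ≈ 145.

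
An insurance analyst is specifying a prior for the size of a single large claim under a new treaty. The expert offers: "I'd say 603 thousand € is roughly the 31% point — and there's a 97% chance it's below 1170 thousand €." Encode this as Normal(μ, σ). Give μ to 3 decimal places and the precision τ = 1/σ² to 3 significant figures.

For Normal(μ,σ), the p-quantile is μ + z_p·σ. Here z_{0.31} = -0.4959, z_{0.97} = 1.881.
So 603 = μ − 0.4959σ and 1170 = μ + 1.881σ.
Subtracting: σ = (1170 − 603)/(1.881 − (-0.4959)) = 238.572.
Then μ = 603 − (-0.4959)·238.572 = 721.296.
Precision τ = 1/σ² = 1/238.6² = 1.76e-05.

μ = 721.296, τ = 1.76e-05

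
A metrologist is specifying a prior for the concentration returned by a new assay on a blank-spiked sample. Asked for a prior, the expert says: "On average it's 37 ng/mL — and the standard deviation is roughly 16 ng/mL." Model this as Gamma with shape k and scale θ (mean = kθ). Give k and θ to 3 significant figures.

For Gamma(k, scale θ): mean = kθ, variance = kθ², so CV = 1/√k.
CV = SD/mean = 16/37 = 0.4324, hence k = 1/CV² = 5.35.
Then θ = mean/k = 37/5.35 = 6.92.

k ≈ 5.35, θ ≈ 6.92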